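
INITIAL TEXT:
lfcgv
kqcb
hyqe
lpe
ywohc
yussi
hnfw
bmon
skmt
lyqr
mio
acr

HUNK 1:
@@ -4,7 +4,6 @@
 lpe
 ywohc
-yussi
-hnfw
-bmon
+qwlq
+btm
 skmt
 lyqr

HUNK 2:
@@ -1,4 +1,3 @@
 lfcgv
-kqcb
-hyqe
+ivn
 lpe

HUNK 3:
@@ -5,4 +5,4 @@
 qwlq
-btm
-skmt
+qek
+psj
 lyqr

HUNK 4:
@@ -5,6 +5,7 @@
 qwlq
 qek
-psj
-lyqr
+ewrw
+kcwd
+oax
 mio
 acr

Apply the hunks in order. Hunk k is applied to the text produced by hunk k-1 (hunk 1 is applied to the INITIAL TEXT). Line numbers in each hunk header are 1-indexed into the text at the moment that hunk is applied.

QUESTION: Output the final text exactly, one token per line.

Hunk 1: at line 4 remove [yussi,hnfw,bmon] add [qwlq,btm] -> 11 lines: lfcgv kqcb hyqe lpe ywohc qwlq btm skmt lyqr mio acr
Hunk 2: at line 1 remove [kqcb,hyqe] add [ivn] -> 10 lines: lfcgv ivn lpe ywohc qwlq btm skmt lyqr mio acr
Hunk 3: at line 5 remove [btm,skmt] add [qek,psj] -> 10 lines: lfcgv ivn lpe ywohc qwlq qek psj lyqr mio acr
Hunk 4: at line 5 remove [psj,lyqr] add [ewrw,kcwd,oax] -> 11 lines: lfcgv ivn lpe ywohc qwlq qek ewrw kcwd oax mio acr

Answer: lfcgv
ivn
lpe
ywohc
qwlq
qek
ewrw
kcwd
oax
mio
acr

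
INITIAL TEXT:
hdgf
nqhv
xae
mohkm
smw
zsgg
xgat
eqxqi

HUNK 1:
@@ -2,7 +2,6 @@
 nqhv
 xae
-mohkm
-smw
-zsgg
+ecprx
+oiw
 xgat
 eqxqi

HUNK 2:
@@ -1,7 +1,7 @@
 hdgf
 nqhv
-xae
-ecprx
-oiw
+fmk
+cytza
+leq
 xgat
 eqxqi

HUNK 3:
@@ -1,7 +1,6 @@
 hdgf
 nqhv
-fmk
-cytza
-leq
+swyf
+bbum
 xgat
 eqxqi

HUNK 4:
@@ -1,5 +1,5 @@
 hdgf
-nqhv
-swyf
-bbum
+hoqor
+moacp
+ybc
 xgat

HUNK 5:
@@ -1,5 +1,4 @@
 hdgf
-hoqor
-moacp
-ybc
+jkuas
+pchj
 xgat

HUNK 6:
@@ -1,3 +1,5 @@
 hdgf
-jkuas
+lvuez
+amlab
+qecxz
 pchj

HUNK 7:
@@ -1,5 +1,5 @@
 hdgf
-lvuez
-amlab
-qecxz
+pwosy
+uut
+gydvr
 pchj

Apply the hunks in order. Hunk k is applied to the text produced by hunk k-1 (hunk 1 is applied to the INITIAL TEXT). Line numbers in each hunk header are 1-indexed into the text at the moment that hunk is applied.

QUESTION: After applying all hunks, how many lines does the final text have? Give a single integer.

Answer: 7

Derivation:
Hunk 1: at line 2 remove [mohkm,smw,zsgg] add [ecprx,oiw] -> 7 lines: hdgf nqhv xae ecprx oiw xgat eqxqi
Hunk 2: at line 1 remove [xae,ecprx,oiw] add [fmk,cytza,leq] -> 7 lines: hdgf nqhv fmk cytza leq xgat eqxqi
Hunk 3: at line 1 remove [fmk,cytza,leq] add [swyf,bbum] -> 6 lines: hdgf nqhv swyf bbum xgat eqxqi
Hunk 4: at line 1 remove [nqhv,swyf,bbum] add [hoqor,moacp,ybc] -> 6 lines: hdgf hoqor moacp ybc xgat eqxqi
Hunk 5: at line 1 remove [hoqor,moacp,ybc] add [jkuas,pchj] -> 5 lines: hdgf jkuas pchj xgat eqxqi
Hunk 6: at line 1 remove [jkuas] add [lvuez,amlab,qecxz] -> 7 lines: hdgf lvuez amlab qecxz pchj xgat eqxqi
Hunk 7: at line 1 remove [lvuez,amlab,qecxz] add [pwosy,uut,gydvr] -> 7 lines: hdgf pwosy uut gydvr pchj xgat eqxqi
Final line count: 7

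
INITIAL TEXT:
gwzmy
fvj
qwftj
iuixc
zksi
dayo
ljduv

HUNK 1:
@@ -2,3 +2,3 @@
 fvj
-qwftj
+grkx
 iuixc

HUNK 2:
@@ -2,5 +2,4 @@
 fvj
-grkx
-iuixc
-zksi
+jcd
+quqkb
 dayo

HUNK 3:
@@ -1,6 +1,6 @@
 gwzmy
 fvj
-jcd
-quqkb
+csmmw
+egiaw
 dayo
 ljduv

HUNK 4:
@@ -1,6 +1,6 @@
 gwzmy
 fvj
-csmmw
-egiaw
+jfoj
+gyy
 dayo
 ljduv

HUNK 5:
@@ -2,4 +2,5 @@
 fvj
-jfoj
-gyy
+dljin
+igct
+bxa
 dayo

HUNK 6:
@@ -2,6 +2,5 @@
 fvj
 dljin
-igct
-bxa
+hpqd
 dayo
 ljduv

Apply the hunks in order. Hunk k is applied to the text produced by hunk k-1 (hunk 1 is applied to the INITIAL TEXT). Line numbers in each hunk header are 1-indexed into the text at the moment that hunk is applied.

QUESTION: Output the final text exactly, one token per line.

Answer: gwzmy
fvj
dljin
hpqd
dayo
ljduv

Derivation:
Hunk 1: at line 2 remove [qwftj] add [grkx] -> 7 lines: gwzmy fvj grkx iuixc zksi dayo ljduv
Hunk 2: at line 2 remove [grkx,iuixc,zksi] add [jcd,quqkb] -> 6 lines: gwzmy fvj jcd quqkb dayo ljduv
Hunk 3: at line 1 remove [jcd,quqkb] add [csmmw,egiaw] -> 6 lines: gwzmy fvj csmmw egiaw dayo ljduv
Hunk 4: at line 1 remove [csmmw,egiaw] add [jfoj,gyy] -> 6 lines: gwzmy fvj jfoj gyy dayo ljduv
Hunk 5: at line 2 remove [jfoj,gyy] add [dljin,igct,bxa] -> 7 lines: gwzmy fvj dljin igct bxa dayo ljduv
Hunk 6: at line 2 remove [igct,bxa] add [hpqd] -> 6 lines: gwzmy fvj dljin hpqd dayo ljduv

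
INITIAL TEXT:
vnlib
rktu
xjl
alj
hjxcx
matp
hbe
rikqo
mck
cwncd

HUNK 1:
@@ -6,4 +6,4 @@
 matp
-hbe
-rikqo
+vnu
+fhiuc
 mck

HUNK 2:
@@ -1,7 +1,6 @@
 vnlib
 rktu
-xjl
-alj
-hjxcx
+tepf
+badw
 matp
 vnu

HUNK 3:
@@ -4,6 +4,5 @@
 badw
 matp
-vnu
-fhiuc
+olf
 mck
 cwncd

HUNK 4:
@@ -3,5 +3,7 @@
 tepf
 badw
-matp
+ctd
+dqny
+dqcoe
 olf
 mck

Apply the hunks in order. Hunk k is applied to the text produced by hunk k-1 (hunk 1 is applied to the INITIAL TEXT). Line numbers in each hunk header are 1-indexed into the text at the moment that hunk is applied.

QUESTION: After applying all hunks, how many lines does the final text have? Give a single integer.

Hunk 1: at line 6 remove [hbe,rikqo] add [vnu,fhiuc] -> 10 lines: vnlib rktu xjl alj hjxcx matp vnu fhiuc mck cwncd
Hunk 2: at line 1 remove [xjl,alj,hjxcx] add [tepf,badw] -> 9 lines: vnlib rktu tepf badw matp vnu fhiuc mck cwncd
Hunk 3: at line 4 remove [vnu,fhiuc] add [olf] -> 8 lines: vnlib rktu tepf badw matp olf mck cwncd
Hunk 4: at line 3 remove [matp] add [ctd,dqny,dqcoe] -> 10 lines: vnlib rktu tepf badw ctd dqny dqcoe olf mck cwncd
Final line count: 10

Answer: 10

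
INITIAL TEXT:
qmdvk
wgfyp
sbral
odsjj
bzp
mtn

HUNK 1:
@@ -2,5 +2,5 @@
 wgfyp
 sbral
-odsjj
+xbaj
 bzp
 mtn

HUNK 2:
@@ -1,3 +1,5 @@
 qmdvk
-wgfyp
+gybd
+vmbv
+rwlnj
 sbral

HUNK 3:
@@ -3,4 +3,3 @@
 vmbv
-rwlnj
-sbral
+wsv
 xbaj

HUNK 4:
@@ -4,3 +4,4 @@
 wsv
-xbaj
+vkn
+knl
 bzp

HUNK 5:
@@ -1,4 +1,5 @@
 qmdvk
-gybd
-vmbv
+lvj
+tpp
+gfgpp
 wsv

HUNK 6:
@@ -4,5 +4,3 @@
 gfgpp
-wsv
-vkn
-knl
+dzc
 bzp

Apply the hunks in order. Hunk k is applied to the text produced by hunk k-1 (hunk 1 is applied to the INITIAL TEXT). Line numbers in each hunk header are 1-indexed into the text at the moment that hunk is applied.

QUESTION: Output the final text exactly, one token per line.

Answer: qmdvk
lvj
tpp
gfgpp
dzc
bzp
mtn

Derivation:
Hunk 1: at line 2 remove [odsjj] add [xbaj] -> 6 lines: qmdvk wgfyp sbral xbaj bzp mtn
Hunk 2: at line 1 remove [wgfyp] add [gybd,vmbv,rwlnj] -> 8 lines: qmdvk gybd vmbv rwlnj sbral xbaj bzp mtn
Hunk 3: at line 3 remove [rwlnj,sbral] add [wsv] -> 7 lines: qmdvk gybd vmbv wsv xbaj bzp mtn
Hunk 4: at line 4 remove [xbaj] add [vkn,knl] -> 8 lines: qmdvk gybd vmbv wsv vkn knl bzp mtn
Hunk 5: at line 1 remove [gybd,vmbv] add [lvj,tpp,gfgpp] -> 9 lines: qmdvk lvj tpp gfgpp wsv vkn knl bzp mtn
Hunk 6: at line 4 remove [wsv,vkn,knl] add [dzc] -> 7 lines: qmdvk lvj tpp gfgpp dzc bzp mtn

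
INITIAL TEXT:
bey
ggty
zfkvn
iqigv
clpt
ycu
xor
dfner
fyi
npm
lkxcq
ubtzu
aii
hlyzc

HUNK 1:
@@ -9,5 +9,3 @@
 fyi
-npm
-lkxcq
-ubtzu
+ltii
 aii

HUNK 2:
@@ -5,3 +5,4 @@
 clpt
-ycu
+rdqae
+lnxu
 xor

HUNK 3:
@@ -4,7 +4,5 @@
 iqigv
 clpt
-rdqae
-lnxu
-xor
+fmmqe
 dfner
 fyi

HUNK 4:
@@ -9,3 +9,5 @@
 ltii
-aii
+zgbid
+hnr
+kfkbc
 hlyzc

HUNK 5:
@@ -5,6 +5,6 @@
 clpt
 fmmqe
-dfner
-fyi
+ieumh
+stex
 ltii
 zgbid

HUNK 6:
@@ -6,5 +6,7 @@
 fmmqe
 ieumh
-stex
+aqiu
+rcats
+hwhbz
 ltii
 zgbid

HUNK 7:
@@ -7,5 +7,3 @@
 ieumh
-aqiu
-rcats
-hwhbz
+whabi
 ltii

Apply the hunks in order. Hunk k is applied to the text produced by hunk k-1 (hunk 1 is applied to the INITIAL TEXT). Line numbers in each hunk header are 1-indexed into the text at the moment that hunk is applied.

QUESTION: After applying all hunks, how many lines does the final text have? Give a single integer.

Hunk 1: at line 9 remove [npm,lkxcq,ubtzu] add [ltii] -> 12 lines: bey ggty zfkvn iqigv clpt ycu xor dfner fyi ltii aii hlyzc
Hunk 2: at line 5 remove [ycu] add [rdqae,lnxu] -> 13 lines: bey ggty zfkvn iqigv clpt rdqae lnxu xor dfner fyi ltii aii hlyzc
Hunk 3: at line 4 remove [rdqae,lnxu,xor] add [fmmqe] -> 11 lines: bey ggty zfkvn iqigv clpt fmmqe dfner fyi ltii aii hlyzc
Hunk 4: at line 9 remove [aii] add [zgbid,hnr,kfkbc] -> 13 lines: bey ggty zfkvn iqigv clpt fmmqe dfner fyi ltii zgbid hnr kfkbc hlyzc
Hunk 5: at line 5 remove [dfner,fyi] add [ieumh,stex] -> 13 lines: bey ggty zfkvn iqigv clpt fmmqe ieumh stex ltii zgbid hnr kfkbc hlyzc
Hunk 6: at line 6 remove [stex] add [aqiu,rcats,hwhbz] -> 15 lines: bey ggty zfkvn iqigv clpt fmmqe ieumh aqiu rcats hwhbz ltii zgbid hnr kfkbc hlyzc
Hunk 7: at line 7 remove [aqiu,rcats,hwhbz] add [whabi] -> 13 lines: bey ggty zfkvn iqigv clpt fmmqe ieumh whabi ltii zgbid hnr kfkbc hlyzc
Final line count: 13

Answer: 13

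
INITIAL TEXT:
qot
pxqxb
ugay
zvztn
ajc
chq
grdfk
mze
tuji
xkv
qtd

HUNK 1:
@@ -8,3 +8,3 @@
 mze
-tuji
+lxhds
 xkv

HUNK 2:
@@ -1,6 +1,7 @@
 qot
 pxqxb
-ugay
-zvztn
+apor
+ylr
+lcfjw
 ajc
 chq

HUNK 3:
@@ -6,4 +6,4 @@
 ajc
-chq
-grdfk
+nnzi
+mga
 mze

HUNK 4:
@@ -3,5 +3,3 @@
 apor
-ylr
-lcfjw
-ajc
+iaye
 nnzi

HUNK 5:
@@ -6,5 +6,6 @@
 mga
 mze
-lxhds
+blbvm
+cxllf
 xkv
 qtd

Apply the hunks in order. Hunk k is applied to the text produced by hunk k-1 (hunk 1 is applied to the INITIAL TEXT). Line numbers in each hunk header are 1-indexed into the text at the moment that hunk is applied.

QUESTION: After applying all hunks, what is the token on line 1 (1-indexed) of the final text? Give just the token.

Answer: qot

Derivation:
Hunk 1: at line 8 remove [tuji] add [lxhds] -> 11 lines: qot pxqxb ugay zvztn ajc chq grdfk mze lxhds xkv qtd
Hunk 2: at line 1 remove [ugay,zvztn] add [apor,ylr,lcfjw] -> 12 lines: qot pxqxb apor ylr lcfjw ajc chq grdfk mze lxhds xkv qtd
Hunk 3: at line 6 remove [chq,grdfk] add [nnzi,mga] -> 12 lines: qot pxqxb apor ylr lcfjw ajc nnzi mga mze lxhds xkv qtd
Hunk 4: at line 3 remove [ylr,lcfjw,ajc] add [iaye] -> 10 lines: qot pxqxb apor iaye nnzi mga mze lxhds xkv qtd
Hunk 5: at line 6 remove [lxhds] add [blbvm,cxllf] -> 11 lines: qot pxqxb apor iaye nnzi mga mze blbvm cxllf xkv qtd
Final line 1: qot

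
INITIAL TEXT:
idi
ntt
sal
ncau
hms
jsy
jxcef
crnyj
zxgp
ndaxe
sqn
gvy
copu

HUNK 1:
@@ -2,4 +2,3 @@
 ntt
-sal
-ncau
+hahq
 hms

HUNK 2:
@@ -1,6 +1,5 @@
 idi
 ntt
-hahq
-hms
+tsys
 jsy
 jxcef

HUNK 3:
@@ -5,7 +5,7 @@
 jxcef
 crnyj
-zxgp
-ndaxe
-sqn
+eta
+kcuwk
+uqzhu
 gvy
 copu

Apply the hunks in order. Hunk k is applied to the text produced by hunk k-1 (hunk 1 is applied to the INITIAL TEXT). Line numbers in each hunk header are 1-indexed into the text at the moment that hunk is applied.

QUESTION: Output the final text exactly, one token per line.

Answer: idi
ntt
tsys
jsy
jxcef
crnyj
eta
kcuwk
uqzhu
gvy
copu

Derivation:
Hunk 1: at line 2 remove [sal,ncau] add [hahq] -> 12 lines: idi ntt hahq hms jsy jxcef crnyj zxgp ndaxe sqn gvy copu
Hunk 2: at line 1 remove [hahq,hms] add [tsys] -> 11 lines: idi ntt tsys jsy jxcef crnyj zxgp ndaxe sqn gvy copu
Hunk 3: at line 5 remove [zxgp,ndaxe,sqn] add [eta,kcuwk,uqzhu] -> 11 lines: idi ntt tsys jsy jxcef crnyj eta kcuwk uqzhu gvy copu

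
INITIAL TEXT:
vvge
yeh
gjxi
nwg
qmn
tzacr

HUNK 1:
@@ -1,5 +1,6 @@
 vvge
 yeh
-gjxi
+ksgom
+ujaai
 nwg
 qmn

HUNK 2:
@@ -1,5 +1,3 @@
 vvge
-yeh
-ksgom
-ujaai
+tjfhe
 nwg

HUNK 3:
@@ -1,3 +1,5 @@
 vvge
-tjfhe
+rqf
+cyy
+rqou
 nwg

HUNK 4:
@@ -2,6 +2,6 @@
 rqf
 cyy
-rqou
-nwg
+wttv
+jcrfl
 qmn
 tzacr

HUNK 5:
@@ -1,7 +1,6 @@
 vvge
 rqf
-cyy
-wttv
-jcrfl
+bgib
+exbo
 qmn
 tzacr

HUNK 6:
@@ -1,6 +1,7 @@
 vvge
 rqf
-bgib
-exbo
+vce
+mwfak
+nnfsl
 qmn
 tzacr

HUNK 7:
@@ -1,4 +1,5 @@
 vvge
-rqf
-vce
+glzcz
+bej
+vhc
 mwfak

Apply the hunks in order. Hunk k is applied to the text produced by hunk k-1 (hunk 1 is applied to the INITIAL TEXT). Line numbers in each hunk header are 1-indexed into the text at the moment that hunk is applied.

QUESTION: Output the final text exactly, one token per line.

Answer: vvge
glzcz
bej
vhc
mwfak
nnfsl
qmn
tzacr

Derivation:
Hunk 1: at line 1 remove [gjxi] add [ksgom,ujaai] -> 7 lines: vvge yeh ksgom ujaai nwg qmn tzacr
Hunk 2: at line 1 remove [yeh,ksgom,ujaai] add [tjfhe] -> 5 lines: vvge tjfhe nwg qmn tzacr
Hunk 3: at line 1 remove [tjfhe] add [rqf,cyy,rqou] -> 7 lines: vvge rqf cyy rqou nwg qmn tzacr
Hunk 4: at line 2 remove [rqou,nwg] add [wttv,jcrfl] -> 7 lines: vvge rqf cyy wttv jcrfl qmn tzacr
Hunk 5: at line 1 remove [cyy,wttv,jcrfl] add [bgib,exbo] -> 6 lines: vvge rqf bgib exbo qmn tzacr
Hunk 6: at line 1 remove [bgib,exbo] add [vce,mwfak,nnfsl] -> 7 lines: vvge rqf vce mwfak nnfsl qmn tzacr
Hunk 7: at line 1 remove [rqf,vce] add [glzcz,bej,vhc] -> 8 lines: vvge glzcz bej vhc mwfak nnfsl qmn tzacr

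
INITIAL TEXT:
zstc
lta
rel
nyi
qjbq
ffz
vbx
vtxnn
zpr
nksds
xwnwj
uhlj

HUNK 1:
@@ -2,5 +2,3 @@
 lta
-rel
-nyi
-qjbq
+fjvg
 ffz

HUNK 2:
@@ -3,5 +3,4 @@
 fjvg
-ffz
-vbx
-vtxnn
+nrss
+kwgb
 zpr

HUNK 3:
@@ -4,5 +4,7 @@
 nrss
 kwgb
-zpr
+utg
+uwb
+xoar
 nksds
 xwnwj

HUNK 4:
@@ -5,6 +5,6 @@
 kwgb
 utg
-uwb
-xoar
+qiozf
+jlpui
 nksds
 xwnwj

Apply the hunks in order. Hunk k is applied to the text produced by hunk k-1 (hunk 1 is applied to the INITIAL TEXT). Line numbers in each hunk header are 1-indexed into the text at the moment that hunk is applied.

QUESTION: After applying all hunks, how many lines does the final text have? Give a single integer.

Hunk 1: at line 2 remove [rel,nyi,qjbq] add [fjvg] -> 10 lines: zstc lta fjvg ffz vbx vtxnn zpr nksds xwnwj uhlj
Hunk 2: at line 3 remove [ffz,vbx,vtxnn] add [nrss,kwgb] -> 9 lines: zstc lta fjvg nrss kwgb zpr nksds xwnwj uhlj
Hunk 3: at line 4 remove [zpr] add [utg,uwb,xoar] -> 11 lines: zstc lta fjvg nrss kwgb utg uwb xoar nksds xwnwj uhlj
Hunk 4: at line 5 remove [uwb,xoar] add [qiozf,jlpui] -> 11 lines: zstc lta fjvg nrss kwgb utg qiozf jlpui nksds xwnwj uhlj
Final line count: 11

Answer: 11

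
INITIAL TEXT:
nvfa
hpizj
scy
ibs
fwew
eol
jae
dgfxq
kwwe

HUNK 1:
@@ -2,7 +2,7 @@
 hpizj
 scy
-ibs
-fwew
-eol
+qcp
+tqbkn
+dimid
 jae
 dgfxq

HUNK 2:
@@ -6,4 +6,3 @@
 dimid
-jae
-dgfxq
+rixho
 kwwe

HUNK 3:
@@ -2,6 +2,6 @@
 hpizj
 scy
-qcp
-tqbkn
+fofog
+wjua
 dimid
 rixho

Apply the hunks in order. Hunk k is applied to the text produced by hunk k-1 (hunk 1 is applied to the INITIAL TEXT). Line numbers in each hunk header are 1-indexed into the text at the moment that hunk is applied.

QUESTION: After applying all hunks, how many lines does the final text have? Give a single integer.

Hunk 1: at line 2 remove [ibs,fwew,eol] add [qcp,tqbkn,dimid] -> 9 lines: nvfa hpizj scy qcp tqbkn dimid jae dgfxq kwwe
Hunk 2: at line 6 remove [jae,dgfxq] add [rixho] -> 8 lines: nvfa hpizj scy qcp tqbkn dimid rixho kwwe
Hunk 3: at line 2 remove [qcp,tqbkn] add [fofog,wjua] -> 8 lines: nvfa hpizj scy fofog wjua dimid rixho kwwe
Final line count: 8

Answer: 8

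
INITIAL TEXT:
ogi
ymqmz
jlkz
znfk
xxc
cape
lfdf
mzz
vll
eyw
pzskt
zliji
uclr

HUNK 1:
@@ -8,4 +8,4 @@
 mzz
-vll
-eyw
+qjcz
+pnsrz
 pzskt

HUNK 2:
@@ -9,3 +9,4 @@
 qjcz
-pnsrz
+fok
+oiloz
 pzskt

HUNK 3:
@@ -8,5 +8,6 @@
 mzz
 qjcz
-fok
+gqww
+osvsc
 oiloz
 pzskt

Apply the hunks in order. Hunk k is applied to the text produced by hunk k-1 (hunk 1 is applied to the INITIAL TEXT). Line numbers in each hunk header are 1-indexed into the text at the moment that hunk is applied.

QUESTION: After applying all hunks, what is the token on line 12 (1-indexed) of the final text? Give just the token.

Hunk 1: at line 8 remove [vll,eyw] add [qjcz,pnsrz] -> 13 lines: ogi ymqmz jlkz znfk xxc cape lfdf mzz qjcz pnsrz pzskt zliji uclr
Hunk 2: at line 9 remove [pnsrz] add [fok,oiloz] -> 14 lines: ogi ymqmz jlkz znfk xxc cape lfdf mzz qjcz fok oiloz pzskt zliji uclr
Hunk 3: at line 8 remove [fok] add [gqww,osvsc] -> 15 lines: ogi ymqmz jlkz znfk xxc cape lfdf mzz qjcz gqww osvsc oiloz pzskt zliji uclr
Final line 12: oiloz

Answer: oiloz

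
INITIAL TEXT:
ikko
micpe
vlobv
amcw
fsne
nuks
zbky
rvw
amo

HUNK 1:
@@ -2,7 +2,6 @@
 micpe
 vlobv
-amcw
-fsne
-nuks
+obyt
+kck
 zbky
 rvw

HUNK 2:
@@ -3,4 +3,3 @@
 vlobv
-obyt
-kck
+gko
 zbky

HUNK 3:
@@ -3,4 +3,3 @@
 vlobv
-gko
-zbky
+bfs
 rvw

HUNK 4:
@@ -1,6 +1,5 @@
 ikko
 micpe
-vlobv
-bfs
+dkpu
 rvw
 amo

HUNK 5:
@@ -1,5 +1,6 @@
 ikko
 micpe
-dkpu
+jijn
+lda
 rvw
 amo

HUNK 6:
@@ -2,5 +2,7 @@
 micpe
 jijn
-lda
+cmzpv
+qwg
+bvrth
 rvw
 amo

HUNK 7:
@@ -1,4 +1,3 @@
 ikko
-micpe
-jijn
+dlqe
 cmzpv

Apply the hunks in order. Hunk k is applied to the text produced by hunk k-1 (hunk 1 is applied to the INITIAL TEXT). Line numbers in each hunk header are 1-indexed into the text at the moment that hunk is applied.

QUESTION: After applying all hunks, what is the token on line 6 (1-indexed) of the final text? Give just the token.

Answer: rvw

Derivation:
Hunk 1: at line 2 remove [amcw,fsne,nuks] add [obyt,kck] -> 8 lines: ikko micpe vlobv obyt kck zbky rvw amo
Hunk 2: at line 3 remove [obyt,kck] add [gko] -> 7 lines: ikko micpe vlobv gko zbky rvw amo
Hunk 3: at line 3 remove [gko,zbky] add [bfs] -> 6 lines: ikko micpe vlobv bfs rvw amo
Hunk 4: at line 1 remove [vlobv,bfs] add [dkpu] -> 5 lines: ikko micpe dkpu rvw amo
Hunk 5: at line 1 remove [dkpu] add [jijn,lda] -> 6 lines: ikko micpe jijn lda rvw amo
Hunk 6: at line 2 remove [lda] add [cmzpv,qwg,bvrth] -> 8 lines: ikko micpe jijn cmzpv qwg bvrth rvw amo
Hunk 7: at line 1 remove [micpe,jijn] add [dlqe] -> 7 lines: ikko dlqe cmzpv qwg bvrth rvw amo
Final line 6: rvw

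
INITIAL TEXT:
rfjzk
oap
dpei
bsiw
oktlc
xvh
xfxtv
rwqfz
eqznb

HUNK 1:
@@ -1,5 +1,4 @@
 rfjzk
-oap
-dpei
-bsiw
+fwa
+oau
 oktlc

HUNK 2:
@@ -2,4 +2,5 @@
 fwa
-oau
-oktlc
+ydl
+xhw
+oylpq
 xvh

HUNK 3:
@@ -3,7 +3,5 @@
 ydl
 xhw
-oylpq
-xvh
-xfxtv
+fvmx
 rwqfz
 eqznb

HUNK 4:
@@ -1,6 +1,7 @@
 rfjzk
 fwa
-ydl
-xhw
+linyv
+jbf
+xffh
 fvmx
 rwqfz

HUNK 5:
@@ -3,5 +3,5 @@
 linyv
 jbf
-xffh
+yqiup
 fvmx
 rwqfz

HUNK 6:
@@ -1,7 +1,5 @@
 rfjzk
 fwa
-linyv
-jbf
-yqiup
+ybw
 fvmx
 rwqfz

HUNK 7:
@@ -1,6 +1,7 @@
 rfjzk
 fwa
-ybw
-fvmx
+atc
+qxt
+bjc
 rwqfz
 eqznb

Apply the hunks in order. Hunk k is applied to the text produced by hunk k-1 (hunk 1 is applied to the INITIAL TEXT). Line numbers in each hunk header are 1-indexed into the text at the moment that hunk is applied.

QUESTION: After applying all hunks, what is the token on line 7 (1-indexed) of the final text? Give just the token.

Hunk 1: at line 1 remove [oap,dpei,bsiw] add [fwa,oau] -> 8 lines: rfjzk fwa oau oktlc xvh xfxtv rwqfz eqznb
Hunk 2: at line 2 remove [oau,oktlc] add [ydl,xhw,oylpq] -> 9 lines: rfjzk fwa ydl xhw oylpq xvh xfxtv rwqfz eqznb
Hunk 3: at line 3 remove [oylpq,xvh,xfxtv] add [fvmx] -> 7 lines: rfjzk fwa ydl xhw fvmx rwqfz eqznb
Hunk 4: at line 1 remove [ydl,xhw] add [linyv,jbf,xffh] -> 8 lines: rfjzk fwa linyv jbf xffh fvmx rwqfz eqznb
Hunk 5: at line 3 remove [xffh] add [yqiup] -> 8 lines: rfjzk fwa linyv jbf yqiup fvmx rwqfz eqznb
Hunk 6: at line 1 remove [linyv,jbf,yqiup] add [ybw] -> 6 lines: rfjzk fwa ybw fvmx rwqfz eqznb
Hunk 7: at line 1 remove [ybw,fvmx] add [atc,qxt,bjc] -> 7 lines: rfjzk fwa atc qxt bjc rwqfz eqznb
Final line 7: eqznb

Answer: eqznb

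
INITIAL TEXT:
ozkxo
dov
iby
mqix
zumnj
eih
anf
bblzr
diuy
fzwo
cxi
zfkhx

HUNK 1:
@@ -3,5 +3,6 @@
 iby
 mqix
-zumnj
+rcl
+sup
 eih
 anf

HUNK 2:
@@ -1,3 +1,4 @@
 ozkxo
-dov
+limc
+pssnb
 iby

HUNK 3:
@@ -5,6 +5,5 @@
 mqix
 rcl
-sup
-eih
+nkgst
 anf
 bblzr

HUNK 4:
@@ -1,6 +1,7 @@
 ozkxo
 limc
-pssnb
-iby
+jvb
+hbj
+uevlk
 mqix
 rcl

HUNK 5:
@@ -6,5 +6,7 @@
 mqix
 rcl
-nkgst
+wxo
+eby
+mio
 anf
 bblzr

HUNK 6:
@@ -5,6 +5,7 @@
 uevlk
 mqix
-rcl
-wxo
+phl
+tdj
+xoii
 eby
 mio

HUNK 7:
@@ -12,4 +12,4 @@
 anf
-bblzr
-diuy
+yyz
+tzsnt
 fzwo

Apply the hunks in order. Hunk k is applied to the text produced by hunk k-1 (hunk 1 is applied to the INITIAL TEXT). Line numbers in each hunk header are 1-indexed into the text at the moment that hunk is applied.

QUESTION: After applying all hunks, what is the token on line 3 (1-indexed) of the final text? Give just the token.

Answer: jvb

Derivation:
Hunk 1: at line 3 remove [zumnj] add [rcl,sup] -> 13 lines: ozkxo dov iby mqix rcl sup eih anf bblzr diuy fzwo cxi zfkhx
Hunk 2: at line 1 remove [dov] add [limc,pssnb] -> 14 lines: ozkxo limc pssnb iby mqix rcl sup eih anf bblzr diuy fzwo cxi zfkhx
Hunk 3: at line 5 remove [sup,eih] add [nkgst] -> 13 lines: ozkxo limc pssnb iby mqix rcl nkgst anf bblzr diuy fzwo cxi zfkhx
Hunk 4: at line 1 remove [pssnb,iby] add [jvb,hbj,uevlk] -> 14 lines: ozkxo limc jvb hbj uevlk mqix rcl nkgst anf bblzr diuy fzwo cxi zfkhx
Hunk 5: at line 6 remove [nkgst] add [wxo,eby,mio] -> 16 lines: ozkxo limc jvb hbj uevlk mqix rcl wxo eby mio anf bblzr diuy fzwo cxi zfkhx
Hunk 6: at line 5 remove [rcl,wxo] add [phl,tdj,xoii] -> 17 lines: ozkxo limc jvb hbj uevlk mqix phl tdj xoii eby mio anf bblzr diuy fzwo cxi zfkhx
Hunk 7: at line 12 remove [bblzr,diuy] add [yyz,tzsnt] -> 17 lines: ozkxo limc jvb hbj uevlk mqix phl tdj xoii eby mio anf yyz tzsnt fzwo cxi zfkhx
Final line 3: jvb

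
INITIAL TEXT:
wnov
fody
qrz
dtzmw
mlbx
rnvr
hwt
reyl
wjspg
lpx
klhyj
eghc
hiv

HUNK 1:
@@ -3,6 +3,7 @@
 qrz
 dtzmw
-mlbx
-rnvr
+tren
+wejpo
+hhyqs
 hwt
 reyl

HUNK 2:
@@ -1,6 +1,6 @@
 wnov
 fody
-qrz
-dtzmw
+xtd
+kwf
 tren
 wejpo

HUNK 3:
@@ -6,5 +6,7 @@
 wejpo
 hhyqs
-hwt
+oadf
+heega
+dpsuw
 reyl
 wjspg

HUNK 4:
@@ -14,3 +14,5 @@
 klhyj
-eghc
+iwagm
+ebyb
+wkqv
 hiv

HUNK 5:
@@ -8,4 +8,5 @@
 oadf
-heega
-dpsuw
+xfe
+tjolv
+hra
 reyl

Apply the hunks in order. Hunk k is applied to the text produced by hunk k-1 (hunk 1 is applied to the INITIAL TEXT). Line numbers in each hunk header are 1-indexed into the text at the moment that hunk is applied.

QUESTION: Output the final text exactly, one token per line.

Hunk 1: at line 3 remove [mlbx,rnvr] add [tren,wejpo,hhyqs] -> 14 lines: wnov fody qrz dtzmw tren wejpo hhyqs hwt reyl wjspg lpx klhyj eghc hiv
Hunk 2: at line 1 remove [qrz,dtzmw] add [xtd,kwf] -> 14 lines: wnov fody xtd kwf tren wejpo hhyqs hwt reyl wjspg lpx klhyj eghc hiv
Hunk 3: at line 6 remove [hwt] add [oadf,heega,dpsuw] -> 16 lines: wnov fody xtd kwf tren wejpo hhyqs oadf heega dpsuw reyl wjspg lpx klhyj eghc hiv
Hunk 4: at line 14 remove [eghc] add [iwagm,ebyb,wkqv] -> 18 lines: wnov fody xtd kwf tren wejpo hhyqs oadf heega dpsuw reyl wjspg lpx klhyj iwagm ebyb wkqv hiv
Hunk 5: at line 8 remove [heega,dpsuw] add [xfe,tjolv,hra] -> 19 lines: wnov fody xtd kwf tren wejpo hhyqs oadf xfe tjolv hra reyl wjspg lpx klhyj iwagm ebyb wkqv hiv

Answer: wnov
fody
xtd
kwf
tren
wejpo
hhyqs
oadf
xfe
tjolv
hra
reyl
wjspg
lpx
klhyj
iwagm
ebyb
wkqv
hiv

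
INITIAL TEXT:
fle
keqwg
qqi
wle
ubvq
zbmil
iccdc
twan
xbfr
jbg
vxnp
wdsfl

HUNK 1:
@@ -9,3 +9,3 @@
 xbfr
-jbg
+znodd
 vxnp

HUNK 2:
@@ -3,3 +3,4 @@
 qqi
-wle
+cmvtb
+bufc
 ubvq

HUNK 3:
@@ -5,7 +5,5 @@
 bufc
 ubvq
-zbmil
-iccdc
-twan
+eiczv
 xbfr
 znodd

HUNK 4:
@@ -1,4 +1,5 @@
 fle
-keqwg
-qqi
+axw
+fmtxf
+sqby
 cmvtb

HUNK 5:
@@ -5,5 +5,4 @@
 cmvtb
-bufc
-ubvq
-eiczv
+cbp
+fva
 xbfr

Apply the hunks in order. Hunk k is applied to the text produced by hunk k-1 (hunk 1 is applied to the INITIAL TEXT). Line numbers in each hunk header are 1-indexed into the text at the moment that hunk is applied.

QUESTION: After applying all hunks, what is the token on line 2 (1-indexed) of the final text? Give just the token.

Hunk 1: at line 9 remove [jbg] add [znodd] -> 12 lines: fle keqwg qqi wle ubvq zbmil iccdc twan xbfr znodd vxnp wdsfl
Hunk 2: at line 3 remove [wle] add [cmvtb,bufc] -> 13 lines: fle keqwg qqi cmvtb bufc ubvq zbmil iccdc twan xbfr znodd vxnp wdsfl
Hunk 3: at line 5 remove [zbmil,iccdc,twan] add [eiczv] -> 11 lines: fle keqwg qqi cmvtb bufc ubvq eiczv xbfr znodd vxnp wdsfl
Hunk 4: at line 1 remove [keqwg,qqi] add [axw,fmtxf,sqby] -> 12 lines: fle axw fmtxf sqby cmvtb bufc ubvq eiczv xbfr znodd vxnp wdsfl
Hunk 5: at line 5 remove [bufc,ubvq,eiczv] add [cbp,fva] -> 11 lines: fle axw fmtxf sqby cmvtb cbp fva xbfr znodd vxnp wdsfl
Final line 2: axw

Answer: axw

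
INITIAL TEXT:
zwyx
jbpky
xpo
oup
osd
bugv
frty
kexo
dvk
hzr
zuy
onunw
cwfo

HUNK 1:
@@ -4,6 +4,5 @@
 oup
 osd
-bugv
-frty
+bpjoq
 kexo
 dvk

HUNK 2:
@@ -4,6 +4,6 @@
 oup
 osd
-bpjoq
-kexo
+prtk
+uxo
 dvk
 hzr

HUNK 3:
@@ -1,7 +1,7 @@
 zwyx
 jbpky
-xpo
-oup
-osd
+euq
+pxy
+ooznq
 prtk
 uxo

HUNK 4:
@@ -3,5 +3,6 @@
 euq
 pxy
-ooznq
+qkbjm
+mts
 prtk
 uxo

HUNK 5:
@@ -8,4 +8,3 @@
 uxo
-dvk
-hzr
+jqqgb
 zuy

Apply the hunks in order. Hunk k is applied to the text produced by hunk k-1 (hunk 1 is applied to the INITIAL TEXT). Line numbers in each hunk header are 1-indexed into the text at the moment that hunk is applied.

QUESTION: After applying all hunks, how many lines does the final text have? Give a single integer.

Answer: 12

Derivation:
Hunk 1: at line 4 remove [bugv,frty] add [bpjoq] -> 12 lines: zwyx jbpky xpo oup osd bpjoq kexo dvk hzr zuy onunw cwfo
Hunk 2: at line 4 remove [bpjoq,kexo] add [prtk,uxo] -> 12 lines: zwyx jbpky xpo oup osd prtk uxo dvk hzr zuy onunw cwfo
Hunk 3: at line 1 remove [xpo,oup,osd] add [euq,pxy,ooznq] -> 12 lines: zwyx jbpky euq pxy ooznq prtk uxo dvk hzr zuy onunw cwfo
Hunk 4: at line 3 remove [ooznq] add [qkbjm,mts] -> 13 lines: zwyx jbpky euq pxy qkbjm mts prtk uxo dvk hzr zuy onunw cwfo
Hunk 5: at line 8 remove [dvk,hzr] add [jqqgb] -> 12 lines: zwyx jbpky euq pxy qkbjm mts prtk uxo jqqgb zuy onunw cwfo
Final line count: 12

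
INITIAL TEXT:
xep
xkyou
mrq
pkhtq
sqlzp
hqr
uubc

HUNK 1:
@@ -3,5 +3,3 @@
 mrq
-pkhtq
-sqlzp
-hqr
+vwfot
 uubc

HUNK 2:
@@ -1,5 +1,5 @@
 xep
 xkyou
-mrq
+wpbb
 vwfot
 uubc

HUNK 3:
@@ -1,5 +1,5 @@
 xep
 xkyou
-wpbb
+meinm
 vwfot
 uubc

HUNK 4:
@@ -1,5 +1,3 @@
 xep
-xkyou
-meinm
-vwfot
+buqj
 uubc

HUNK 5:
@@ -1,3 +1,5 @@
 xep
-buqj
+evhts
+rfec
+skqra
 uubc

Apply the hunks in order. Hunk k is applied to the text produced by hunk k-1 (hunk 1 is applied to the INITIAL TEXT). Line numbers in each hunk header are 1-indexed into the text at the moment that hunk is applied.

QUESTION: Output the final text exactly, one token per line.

Answer: xep
evhts
rfec
skqra
uubc

Derivation:
Hunk 1: at line 3 remove [pkhtq,sqlzp,hqr] add [vwfot] -> 5 lines: xep xkyou mrq vwfot uubc
Hunk 2: at line 1 remove [mrq] add [wpbb] -> 5 lines: xep xkyou wpbb vwfot uubc
Hunk 3: at line 1 remove [wpbb] add [meinm] -> 5 lines: xep xkyou meinm vwfot uubc
Hunk 4: at line 1 remove [xkyou,meinm,vwfot] add [buqj] -> 3 lines: xep buqj uubc
Hunk 5: at line 1 remove [buqj] add [evhts,rfec,skqra] -> 5 lines: xep evhts rfec skqra uubc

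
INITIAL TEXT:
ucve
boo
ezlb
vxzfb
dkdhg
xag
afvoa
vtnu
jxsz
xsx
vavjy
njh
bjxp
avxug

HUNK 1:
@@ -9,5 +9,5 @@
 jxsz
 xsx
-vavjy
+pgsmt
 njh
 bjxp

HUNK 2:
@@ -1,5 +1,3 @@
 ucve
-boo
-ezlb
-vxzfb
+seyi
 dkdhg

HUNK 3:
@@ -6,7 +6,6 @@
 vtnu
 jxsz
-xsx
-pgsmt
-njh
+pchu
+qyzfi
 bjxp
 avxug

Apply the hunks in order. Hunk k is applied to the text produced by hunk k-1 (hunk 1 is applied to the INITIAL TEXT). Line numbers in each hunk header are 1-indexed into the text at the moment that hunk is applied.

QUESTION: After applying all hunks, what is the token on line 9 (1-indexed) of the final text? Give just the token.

Hunk 1: at line 9 remove [vavjy] add [pgsmt] -> 14 lines: ucve boo ezlb vxzfb dkdhg xag afvoa vtnu jxsz xsx pgsmt njh bjxp avxug
Hunk 2: at line 1 remove [boo,ezlb,vxzfb] add [seyi] -> 12 lines: ucve seyi dkdhg xag afvoa vtnu jxsz xsx pgsmt njh bjxp avxug
Hunk 3: at line 6 remove [xsx,pgsmt,njh] add [pchu,qyzfi] -> 11 lines: ucve seyi dkdhg xag afvoa vtnu jxsz pchu qyzfi bjxp avxug
Final line 9: qyzfi

Answer: qyzfi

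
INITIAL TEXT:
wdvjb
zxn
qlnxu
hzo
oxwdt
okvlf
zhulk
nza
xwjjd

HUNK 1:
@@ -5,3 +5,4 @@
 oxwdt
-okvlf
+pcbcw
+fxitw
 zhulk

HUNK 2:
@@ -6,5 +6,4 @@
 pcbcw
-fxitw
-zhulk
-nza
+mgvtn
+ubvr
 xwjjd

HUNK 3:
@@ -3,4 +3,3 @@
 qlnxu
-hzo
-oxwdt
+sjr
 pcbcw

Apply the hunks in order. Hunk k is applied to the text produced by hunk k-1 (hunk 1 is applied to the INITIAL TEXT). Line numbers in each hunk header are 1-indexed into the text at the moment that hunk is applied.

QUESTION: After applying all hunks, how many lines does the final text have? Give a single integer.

Hunk 1: at line 5 remove [okvlf] add [pcbcw,fxitw] -> 10 lines: wdvjb zxn qlnxu hzo oxwdt pcbcw fxitw zhulk nza xwjjd
Hunk 2: at line 6 remove [fxitw,zhulk,nza] add [mgvtn,ubvr] -> 9 lines: wdvjb zxn qlnxu hzo oxwdt pcbcw mgvtn ubvr xwjjd
Hunk 3: at line 3 remove [hzo,oxwdt] add [sjr] -> 8 lines: wdvjb zxn qlnxu sjr pcbcw mgvtn ubvr xwjjd
Final line count: 8

Answer: 8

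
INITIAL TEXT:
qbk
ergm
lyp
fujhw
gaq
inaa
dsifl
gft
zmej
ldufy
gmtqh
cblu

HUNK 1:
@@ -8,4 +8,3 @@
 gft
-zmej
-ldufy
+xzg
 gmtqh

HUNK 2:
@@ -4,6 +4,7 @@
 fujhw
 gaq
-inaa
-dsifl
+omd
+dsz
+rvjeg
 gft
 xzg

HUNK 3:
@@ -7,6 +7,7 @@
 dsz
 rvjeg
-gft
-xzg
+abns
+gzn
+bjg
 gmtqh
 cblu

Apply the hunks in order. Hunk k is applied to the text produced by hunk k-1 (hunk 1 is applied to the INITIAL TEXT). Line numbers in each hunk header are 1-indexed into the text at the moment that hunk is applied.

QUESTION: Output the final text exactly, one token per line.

Answer: qbk
ergm
lyp
fujhw
gaq
omd
dsz
rvjeg
abns
gzn
bjg
gmtqh
cblu

Derivation:
Hunk 1: at line 8 remove [zmej,ldufy] add [xzg] -> 11 lines: qbk ergm lyp fujhw gaq inaa dsifl gft xzg gmtqh cblu
Hunk 2: at line 4 remove [inaa,dsifl] add [omd,dsz,rvjeg] -> 12 lines: qbk ergm lyp fujhw gaq omd dsz rvjeg gft xzg gmtqh cblu
Hunk 3: at line 7 remove [gft,xzg] add [abns,gzn,bjg] -> 13 lines: qbk ergm lyp fujhw gaq omd dsz rvjeg abns gzn bjg gmtqh cblu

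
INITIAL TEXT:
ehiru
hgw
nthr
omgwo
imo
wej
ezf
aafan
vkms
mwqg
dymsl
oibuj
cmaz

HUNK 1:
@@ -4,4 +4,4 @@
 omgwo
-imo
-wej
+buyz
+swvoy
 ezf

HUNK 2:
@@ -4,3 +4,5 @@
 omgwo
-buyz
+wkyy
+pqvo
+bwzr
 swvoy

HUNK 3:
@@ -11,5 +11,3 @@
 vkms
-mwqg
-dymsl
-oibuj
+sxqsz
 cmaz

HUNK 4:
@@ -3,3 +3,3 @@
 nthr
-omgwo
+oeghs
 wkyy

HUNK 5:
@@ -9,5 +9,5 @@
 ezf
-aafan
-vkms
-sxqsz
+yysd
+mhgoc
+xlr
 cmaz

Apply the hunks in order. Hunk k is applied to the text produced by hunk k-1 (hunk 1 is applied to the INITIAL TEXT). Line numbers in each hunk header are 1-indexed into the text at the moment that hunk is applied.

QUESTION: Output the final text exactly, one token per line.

Hunk 1: at line 4 remove [imo,wej] add [buyz,swvoy] -> 13 lines: ehiru hgw nthr omgwo buyz swvoy ezf aafan vkms mwqg dymsl oibuj cmaz
Hunk 2: at line 4 remove [buyz] add [wkyy,pqvo,bwzr] -> 15 lines: ehiru hgw nthr omgwo wkyy pqvo bwzr swvoy ezf aafan vkms mwqg dymsl oibuj cmaz
Hunk 3: at line 11 remove [mwqg,dymsl,oibuj] add [sxqsz] -> 13 lines: ehiru hgw nthr omgwo wkyy pqvo bwzr swvoy ezf aafan vkms sxqsz cmaz
Hunk 4: at line 3 remove [omgwo] add [oeghs] -> 13 lines: ehiru hgw nthr oeghs wkyy pqvo bwzr swvoy ezf aafan vkms sxqsz cmaz
Hunk 5: at line 9 remove [aafan,vkms,sxqsz] add [yysd,mhgoc,xlr] -> 13 lines: ehiru hgw nthr oeghs wkyy pqvo bwzr swvoy ezf yysd mhgoc xlr cmaz

Answer: ehiru
hgw
nthr
oeghs
wkyy
pqvo
bwzr
swvoy
ezf
yysd
mhgoc
xlr
cmaz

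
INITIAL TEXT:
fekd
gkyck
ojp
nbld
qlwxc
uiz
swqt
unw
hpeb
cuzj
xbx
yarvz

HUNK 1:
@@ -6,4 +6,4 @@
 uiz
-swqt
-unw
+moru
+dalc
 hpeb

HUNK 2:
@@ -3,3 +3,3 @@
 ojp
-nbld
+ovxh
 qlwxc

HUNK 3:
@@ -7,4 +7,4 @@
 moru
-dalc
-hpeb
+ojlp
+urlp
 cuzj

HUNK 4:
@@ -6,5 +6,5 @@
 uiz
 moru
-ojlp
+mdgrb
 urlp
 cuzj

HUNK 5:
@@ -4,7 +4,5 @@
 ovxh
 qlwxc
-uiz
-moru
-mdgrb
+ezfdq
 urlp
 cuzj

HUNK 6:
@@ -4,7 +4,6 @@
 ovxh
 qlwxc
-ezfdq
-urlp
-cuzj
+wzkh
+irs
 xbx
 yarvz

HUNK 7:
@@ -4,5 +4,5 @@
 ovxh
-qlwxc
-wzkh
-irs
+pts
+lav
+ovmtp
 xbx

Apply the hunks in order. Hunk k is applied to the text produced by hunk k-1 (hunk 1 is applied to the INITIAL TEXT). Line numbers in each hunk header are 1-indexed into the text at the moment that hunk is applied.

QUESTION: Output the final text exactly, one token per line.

Hunk 1: at line 6 remove [swqt,unw] add [moru,dalc] -> 12 lines: fekd gkyck ojp nbld qlwxc uiz moru dalc hpeb cuzj xbx yarvz
Hunk 2: at line 3 remove [nbld] add [ovxh] -> 12 lines: fekd gkyck ojp ovxh qlwxc uiz moru dalc hpeb cuzj xbx yarvz
Hunk 3: at line 7 remove [dalc,hpeb] add [ojlp,urlp] -> 12 lines: fekd gkyck ojp ovxh qlwxc uiz moru ojlp urlp cuzj xbx yarvz
Hunk 4: at line 6 remove [ojlp] add [mdgrb] -> 12 lines: fekd gkyck ojp ovxh qlwxc uiz moru mdgrb urlp cuzj xbx yarvz
Hunk 5: at line 4 remove [uiz,moru,mdgrb] add [ezfdq] -> 10 lines: fekd gkyck ojp ovxh qlwxc ezfdq urlp cuzj xbx yarvz
Hunk 6: at line 4 remove [ezfdq,urlp,cuzj] add [wzkh,irs] -> 9 lines: fekd gkyck ojp ovxh qlwxc wzkh irs xbx yarvz
Hunk 7: at line 4 remove [qlwxc,wzkh,irs] add [pts,lav,ovmtp] -> 9 lines: fekd gkyck ojp ovxh pts lav ovmtp xbx yarvz

Answer: fekd
gkyck
ojp
ovxh
pts
lav
ovmtp
xbx
yarvz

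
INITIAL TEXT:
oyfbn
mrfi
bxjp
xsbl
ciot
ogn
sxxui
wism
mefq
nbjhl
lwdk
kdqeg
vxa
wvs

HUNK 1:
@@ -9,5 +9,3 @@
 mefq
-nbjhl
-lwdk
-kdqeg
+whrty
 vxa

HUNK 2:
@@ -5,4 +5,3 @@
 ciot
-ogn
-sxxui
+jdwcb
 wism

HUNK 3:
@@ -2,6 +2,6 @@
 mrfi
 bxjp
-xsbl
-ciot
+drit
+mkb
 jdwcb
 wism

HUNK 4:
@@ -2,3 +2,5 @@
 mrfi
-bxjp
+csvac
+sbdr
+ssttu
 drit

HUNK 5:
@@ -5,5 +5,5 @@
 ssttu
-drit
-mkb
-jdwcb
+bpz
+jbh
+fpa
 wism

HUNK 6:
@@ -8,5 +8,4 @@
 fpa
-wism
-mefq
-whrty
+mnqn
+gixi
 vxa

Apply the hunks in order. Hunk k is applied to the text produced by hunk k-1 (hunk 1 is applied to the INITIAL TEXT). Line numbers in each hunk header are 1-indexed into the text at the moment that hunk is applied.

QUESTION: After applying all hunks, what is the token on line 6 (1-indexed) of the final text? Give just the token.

Hunk 1: at line 9 remove [nbjhl,lwdk,kdqeg] add [whrty] -> 12 lines: oyfbn mrfi bxjp xsbl ciot ogn sxxui wism mefq whrty vxa wvs
Hunk 2: at line 5 remove [ogn,sxxui] add [jdwcb] -> 11 lines: oyfbn mrfi bxjp xsbl ciot jdwcb wism mefq whrty vxa wvs
Hunk 3: at line 2 remove [xsbl,ciot] add [drit,mkb] -> 11 lines: oyfbn mrfi bxjp drit mkb jdwcb wism mefq whrty vxa wvs
Hunk 4: at line 2 remove [bxjp] add [csvac,sbdr,ssttu] -> 13 lines: oyfbn mrfi csvac sbdr ssttu drit mkb jdwcb wism mefq whrty vxa wvs
Hunk 5: at line 5 remove [drit,mkb,jdwcb] add [bpz,jbh,fpa] -> 13 lines: oyfbn mrfi csvac sbdr ssttu bpz jbh fpa wism mefq whrty vxa wvs
Hunk 6: at line 8 remove [wism,mefq,whrty] add [mnqn,gixi] -> 12 lines: oyfbn mrfi csvac sbdr ssttu bpz jbh fpa mnqn gixi vxa wvs
Final line 6: bpz

Answer: bpz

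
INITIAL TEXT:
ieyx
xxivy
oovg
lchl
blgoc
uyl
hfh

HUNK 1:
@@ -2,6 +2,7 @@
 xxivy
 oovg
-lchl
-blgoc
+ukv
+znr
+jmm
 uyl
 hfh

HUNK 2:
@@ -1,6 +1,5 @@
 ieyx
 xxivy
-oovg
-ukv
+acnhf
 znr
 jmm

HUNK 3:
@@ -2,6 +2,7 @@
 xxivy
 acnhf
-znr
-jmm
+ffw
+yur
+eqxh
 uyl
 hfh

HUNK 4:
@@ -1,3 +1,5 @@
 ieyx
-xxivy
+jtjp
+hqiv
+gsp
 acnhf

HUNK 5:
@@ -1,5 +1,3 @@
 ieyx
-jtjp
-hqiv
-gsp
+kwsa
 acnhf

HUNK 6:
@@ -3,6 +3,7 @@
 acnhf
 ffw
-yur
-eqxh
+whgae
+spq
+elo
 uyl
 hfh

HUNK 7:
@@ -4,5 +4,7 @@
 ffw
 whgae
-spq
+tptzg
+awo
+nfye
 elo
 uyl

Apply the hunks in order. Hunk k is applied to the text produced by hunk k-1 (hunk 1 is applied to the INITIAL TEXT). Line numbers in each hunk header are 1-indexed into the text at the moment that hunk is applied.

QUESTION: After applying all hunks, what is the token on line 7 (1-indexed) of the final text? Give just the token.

Answer: awo

Derivation:
Hunk 1: at line 2 remove [lchl,blgoc] add [ukv,znr,jmm] -> 8 lines: ieyx xxivy oovg ukv znr jmm uyl hfh
Hunk 2: at line 1 remove [oovg,ukv] add [acnhf] -> 7 lines: ieyx xxivy acnhf znr jmm uyl hfh
Hunk 3: at line 2 remove [znr,jmm] add [ffw,yur,eqxh] -> 8 lines: ieyx xxivy acnhf ffw yur eqxh uyl hfh
Hunk 4: at line 1 remove [xxivy] add [jtjp,hqiv,gsp] -> 10 lines: ieyx jtjp hqiv gsp acnhf ffw yur eqxh uyl hfh
Hunk 5: at line 1 remove [jtjp,hqiv,gsp] add [kwsa] -> 8 lines: ieyx kwsa acnhf ffw yur eqxh uyl hfh
Hunk 6: at line 3 remove [yur,eqxh] add [whgae,spq,elo] -> 9 lines: ieyx kwsa acnhf ffw whgae spq elo uyl hfh
Hunk 7: at line 4 remove [spq] add [tptzg,awo,nfye] -> 11 lines: ieyx kwsa acnhf ffw whgae tptzg awo nfye elo uyl hfh
Final line 7: awo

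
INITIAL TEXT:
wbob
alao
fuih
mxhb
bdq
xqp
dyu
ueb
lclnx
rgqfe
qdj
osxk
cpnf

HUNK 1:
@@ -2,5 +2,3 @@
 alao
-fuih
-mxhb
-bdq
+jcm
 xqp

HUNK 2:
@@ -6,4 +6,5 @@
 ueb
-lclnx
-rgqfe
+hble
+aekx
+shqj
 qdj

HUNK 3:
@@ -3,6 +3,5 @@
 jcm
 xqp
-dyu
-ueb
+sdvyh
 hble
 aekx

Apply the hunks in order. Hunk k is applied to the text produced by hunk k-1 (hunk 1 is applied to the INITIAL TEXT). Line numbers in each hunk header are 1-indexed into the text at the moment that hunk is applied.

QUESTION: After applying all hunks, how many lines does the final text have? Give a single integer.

Hunk 1: at line 2 remove [fuih,mxhb,bdq] add [jcm] -> 11 lines: wbob alao jcm xqp dyu ueb lclnx rgqfe qdj osxk cpnf
Hunk 2: at line 6 remove [lclnx,rgqfe] add [hble,aekx,shqj] -> 12 lines: wbob alao jcm xqp dyu ueb hble aekx shqj qdj osxk cpnf
Hunk 3: at line 3 remove [dyu,ueb] add [sdvyh] -> 11 lines: wbob alao jcm xqp sdvyh hble aekx shqj qdj osxk cpnf
Final line count: 11

Answer: 11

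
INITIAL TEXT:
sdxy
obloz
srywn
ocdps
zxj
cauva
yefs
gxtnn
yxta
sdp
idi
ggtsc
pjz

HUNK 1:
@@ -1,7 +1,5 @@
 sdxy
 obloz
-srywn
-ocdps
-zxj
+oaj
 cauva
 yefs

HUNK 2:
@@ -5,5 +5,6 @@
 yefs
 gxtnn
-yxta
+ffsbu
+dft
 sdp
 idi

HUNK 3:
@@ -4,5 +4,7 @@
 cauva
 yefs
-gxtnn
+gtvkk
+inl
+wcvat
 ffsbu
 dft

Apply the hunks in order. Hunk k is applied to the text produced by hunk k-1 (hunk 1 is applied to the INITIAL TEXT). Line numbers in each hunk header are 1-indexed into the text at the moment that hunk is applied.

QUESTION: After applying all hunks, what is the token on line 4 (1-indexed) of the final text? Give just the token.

Hunk 1: at line 1 remove [srywn,ocdps,zxj] add [oaj] -> 11 lines: sdxy obloz oaj cauva yefs gxtnn yxta sdp idi ggtsc pjz
Hunk 2: at line 5 remove [yxta] add [ffsbu,dft] -> 12 lines: sdxy obloz oaj cauva yefs gxtnn ffsbu dft sdp idi ggtsc pjz
Hunk 3: at line 4 remove [gxtnn] add [gtvkk,inl,wcvat] -> 14 lines: sdxy obloz oaj cauva yefs gtvkk inl wcvat ffsbu dft sdp idi ggtsc pjz
Final line 4: cauva

Answer: cauva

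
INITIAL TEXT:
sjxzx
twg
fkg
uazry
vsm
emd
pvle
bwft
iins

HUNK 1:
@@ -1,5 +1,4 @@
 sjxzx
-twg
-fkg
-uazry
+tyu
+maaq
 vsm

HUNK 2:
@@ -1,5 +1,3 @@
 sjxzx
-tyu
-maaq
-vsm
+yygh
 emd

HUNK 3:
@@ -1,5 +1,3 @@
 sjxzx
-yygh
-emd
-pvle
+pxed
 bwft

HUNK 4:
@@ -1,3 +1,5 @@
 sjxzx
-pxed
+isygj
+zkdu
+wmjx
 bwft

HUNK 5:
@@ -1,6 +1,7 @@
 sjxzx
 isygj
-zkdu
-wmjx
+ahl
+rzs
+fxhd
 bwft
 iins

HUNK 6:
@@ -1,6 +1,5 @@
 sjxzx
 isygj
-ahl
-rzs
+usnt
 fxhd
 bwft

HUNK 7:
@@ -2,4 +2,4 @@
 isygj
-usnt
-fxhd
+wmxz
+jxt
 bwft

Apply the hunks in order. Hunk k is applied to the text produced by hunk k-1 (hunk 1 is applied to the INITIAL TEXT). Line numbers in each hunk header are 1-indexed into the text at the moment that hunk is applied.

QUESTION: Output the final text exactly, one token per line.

Answer: sjxzx
isygj
wmxz
jxt
bwft
iins

Derivation:
Hunk 1: at line 1 remove [twg,fkg,uazry] add [tyu,maaq] -> 8 lines: sjxzx tyu maaq vsm emd pvle bwft iins
Hunk 2: at line 1 remove [tyu,maaq,vsm] add [yygh] -> 6 lines: sjxzx yygh emd pvle bwft iins
Hunk 3: at line 1 remove [yygh,emd,pvle] add [pxed] -> 4 lines: sjxzx pxed bwft iins
Hunk 4: at line 1 remove [pxed] add [isygj,zkdu,wmjx] -> 6 lines: sjxzx isygj zkdu wmjx bwft iins
Hunk 5: at line 1 remove [zkdu,wmjx] add [ahl,rzs,fxhd] -> 7 lines: sjxzx isygj ahl rzs fxhd bwft iins
Hunk 6: at line 1 remove [ahl,rzs] add [usnt] -> 6 lines: sjxzx isygj usnt fxhd bwft iins
Hunk 7: at line 2 remove [usnt,fxhd] add [wmxz,jxt] -> 6 lines: sjxzx isygj wmxz jxt bwft iins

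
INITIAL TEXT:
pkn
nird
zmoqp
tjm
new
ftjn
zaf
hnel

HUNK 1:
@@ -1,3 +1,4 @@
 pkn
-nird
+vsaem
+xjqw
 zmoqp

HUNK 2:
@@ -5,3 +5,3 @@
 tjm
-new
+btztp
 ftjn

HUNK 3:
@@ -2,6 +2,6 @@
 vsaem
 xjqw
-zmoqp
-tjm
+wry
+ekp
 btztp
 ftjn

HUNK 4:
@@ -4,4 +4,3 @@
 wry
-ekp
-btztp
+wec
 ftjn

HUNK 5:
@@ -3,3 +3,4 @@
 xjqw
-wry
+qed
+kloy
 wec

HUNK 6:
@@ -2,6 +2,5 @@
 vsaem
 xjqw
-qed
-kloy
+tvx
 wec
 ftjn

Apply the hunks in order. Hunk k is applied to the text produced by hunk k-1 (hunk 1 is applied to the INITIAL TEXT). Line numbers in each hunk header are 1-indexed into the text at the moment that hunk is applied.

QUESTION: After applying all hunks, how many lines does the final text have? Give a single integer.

Answer: 8

Derivation:
Hunk 1: at line 1 remove [nird] add [vsaem,xjqw] -> 9 lines: pkn vsaem xjqw zmoqp tjm new ftjn zaf hnel
Hunk 2: at line 5 remove [new] add [btztp] -> 9 lines: pkn vsaem xjqw zmoqp tjm btztp ftjn zaf hnel
Hunk 3: at line 2 remove [zmoqp,tjm] add [wry,ekp] -> 9 lines: pkn vsaem xjqw wry ekp btztp ftjn zaf hnel
Hunk 4: at line 4 remove [ekp,btztp] add [wec] -> 8 lines: pkn vsaem xjqw wry wec ftjn zaf hnel
Hunk 5: at line 3 remove [wry] add [qed,kloy] -> 9 lines: pkn vsaem xjqw qed kloy wec ftjn zaf hnel
Hunk 6: at line 2 remove [qed,kloy] add [tvx] -> 8 lines: pkn vsaem xjqw tvx wec ftjn zaf hnel
Final line count: 8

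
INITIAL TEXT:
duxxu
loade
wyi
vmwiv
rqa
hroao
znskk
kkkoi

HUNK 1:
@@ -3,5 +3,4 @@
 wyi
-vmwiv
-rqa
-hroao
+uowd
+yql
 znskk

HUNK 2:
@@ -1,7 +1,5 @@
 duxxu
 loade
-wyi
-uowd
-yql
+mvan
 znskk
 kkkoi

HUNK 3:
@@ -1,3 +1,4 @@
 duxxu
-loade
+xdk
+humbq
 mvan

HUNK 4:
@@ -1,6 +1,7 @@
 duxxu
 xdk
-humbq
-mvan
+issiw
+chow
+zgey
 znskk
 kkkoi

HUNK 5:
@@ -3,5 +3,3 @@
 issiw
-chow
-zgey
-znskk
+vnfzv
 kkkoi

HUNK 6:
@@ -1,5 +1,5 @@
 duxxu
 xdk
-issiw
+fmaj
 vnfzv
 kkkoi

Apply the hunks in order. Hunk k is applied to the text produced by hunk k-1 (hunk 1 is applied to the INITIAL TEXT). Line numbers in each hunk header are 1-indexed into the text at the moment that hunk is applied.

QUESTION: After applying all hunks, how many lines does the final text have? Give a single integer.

Hunk 1: at line 3 remove [vmwiv,rqa,hroao] add [uowd,yql] -> 7 lines: duxxu loade wyi uowd yql znskk kkkoi
Hunk 2: at line 1 remove [wyi,uowd,yql] add [mvan] -> 5 lines: duxxu loade mvan znskk kkkoi
Hunk 3: at line 1 remove [loade] add [xdk,humbq] -> 6 lines: duxxu xdk humbq mvan znskk kkkoi
Hunk 4: at line 1 remove [humbq,mvan] add [issiw,chow,zgey] -> 7 lines: duxxu xdk issiw chow zgey znskk kkkoi
Hunk 5: at line 3 remove [chow,zgey,znskk] add [vnfzv] -> 5 lines: duxxu xdk issiw vnfzv kkkoi
Hunk 6: at line 1 remove [issiw] add [fmaj] -> 5 lines: duxxu xdk fmaj vnfzv kkkoi
Final line count: 5

Answer: 5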